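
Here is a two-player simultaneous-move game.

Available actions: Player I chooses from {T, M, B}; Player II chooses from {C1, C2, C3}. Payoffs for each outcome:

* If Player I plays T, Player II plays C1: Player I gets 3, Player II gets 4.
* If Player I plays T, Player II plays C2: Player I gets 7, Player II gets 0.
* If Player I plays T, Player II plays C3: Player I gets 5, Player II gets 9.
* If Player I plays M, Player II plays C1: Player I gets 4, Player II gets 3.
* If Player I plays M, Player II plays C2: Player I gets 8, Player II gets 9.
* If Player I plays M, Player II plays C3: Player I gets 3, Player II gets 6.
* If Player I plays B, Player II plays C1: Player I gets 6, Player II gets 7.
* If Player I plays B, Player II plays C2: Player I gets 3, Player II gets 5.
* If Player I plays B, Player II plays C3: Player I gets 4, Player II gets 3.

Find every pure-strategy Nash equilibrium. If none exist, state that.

(T, C1): Player I can switch to M (3 → 4). Not NE.
(T, C2): Player I can switch to M (7 → 8). Not NE.
(T, C3): Player I gets 5, best alternative 4; Player II gets 9, best alternative 4. No profitable deviation — NE.
(M, C1): Player I can switch to B (4 → 6). Not NE.
(M, C2): Player I gets 8, best alternative 7; Player II gets 9, best alternative 6. No profitable deviation — NE.
(M, C3): Player I can switch to T (3 → 5). Not NE.
(B, C1): Player I gets 6, best alternative 4; Player II gets 7, best alternative 5. No profitable deviation — NE.
(B, C2): Player I can switch to T (3 → 7). Not NE.
(B, C3): Player I can switch to T (4 → 5). Not NE.

The pure Nash equilibria are (T, C3), (M, C2), (B, C1).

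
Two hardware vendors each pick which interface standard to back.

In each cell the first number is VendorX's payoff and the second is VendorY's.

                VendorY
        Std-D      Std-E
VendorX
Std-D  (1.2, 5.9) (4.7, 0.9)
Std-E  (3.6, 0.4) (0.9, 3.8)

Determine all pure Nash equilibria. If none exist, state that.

VendorX against Std-D: payoffs 1.2, 3.6 → best response Std-E.
VendorX against Std-E: payoffs 4.7, 0.9 → best response Std-D.
VendorY against Std-D: payoffs 5.9, 0.9 → best response Std-D.
VendorY against Std-E: payoffs 0.4, 3.8 → best response Std-E.
No profile is a mutual best response for all players.

There is no pure-strategy Nash equilibrium.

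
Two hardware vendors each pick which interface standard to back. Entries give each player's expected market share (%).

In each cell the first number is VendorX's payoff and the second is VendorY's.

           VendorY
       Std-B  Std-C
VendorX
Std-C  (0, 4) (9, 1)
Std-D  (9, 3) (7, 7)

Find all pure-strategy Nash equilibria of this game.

There is no pure-strategy Nash equilibrium.

Check each profile: it is a Nash equilibrium iff no player can strictly gain by switching unilaterally.
(Std-C, Std-B): VendorX can switch to Std-D (0 → 9). Not NE.
(Std-C, Std-C): VendorY can switch to Std-B (1 → 4). Not NE.
(Std-D, Std-B): VendorY can switch to Std-C (3 → 7). Not NE.
(Std-D, Std-C): VendorX can switch to Std-C (7 → 9). Not NE.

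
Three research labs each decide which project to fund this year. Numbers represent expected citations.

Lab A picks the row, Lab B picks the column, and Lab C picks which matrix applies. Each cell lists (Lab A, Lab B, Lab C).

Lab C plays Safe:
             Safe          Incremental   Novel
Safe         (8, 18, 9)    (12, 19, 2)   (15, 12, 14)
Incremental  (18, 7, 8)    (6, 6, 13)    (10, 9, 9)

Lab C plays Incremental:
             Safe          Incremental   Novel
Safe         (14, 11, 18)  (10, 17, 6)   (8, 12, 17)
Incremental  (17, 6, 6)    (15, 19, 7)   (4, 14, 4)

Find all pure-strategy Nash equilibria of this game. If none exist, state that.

none

Lab A against (Safe, Safe): payoffs 8, 18 → best response Incremental.
Lab A against (Safe, Incremental): payoffs 14, 17 → best response Incremental.
Lab A against (Incremental, Safe): payoffs 12, 6 → best response Safe.
Lab A against (Incremental, Incremental): payoffs 10, 15 → best response Incremental.
Lab A against (Novel, Safe): payoffs 15, 10 → best response Safe.
Lab A against (Novel, Incremental): payoffs 8, 4 → best response Safe.
Lab B against (Safe, Safe): payoffs 18, 19, 12 → best response Incremental.
Lab B against (Safe, Incremental): payoffs 11, 17, 12 → best response Incremental.
Lab B against (Incremental, Safe): payoffs 7, 6, 9 → best response Novel.
Lab B against (Incremental, Incremental): payoffs 6, 19, 14 → best response Incremental.
Lab C against (Safe, Safe): payoffs 9, 18 → best response Incremental.
Lab C against (Safe, Incremental): payoffs 2, 6 → best response Incremental.
Lab C against (Safe, Novel): payoffs 14, 17 → best response Incremental.
Lab C against (Incremental, Safe): payoffs 8, 6 → best response Safe.
Lab C against (Incremental, Incremental): payoffs 13, 7 → best response Safe.
Lab C against (Incremental, Novel): payoffs 9, 4 → best response Safe.
No profile is a mutual best response for all players.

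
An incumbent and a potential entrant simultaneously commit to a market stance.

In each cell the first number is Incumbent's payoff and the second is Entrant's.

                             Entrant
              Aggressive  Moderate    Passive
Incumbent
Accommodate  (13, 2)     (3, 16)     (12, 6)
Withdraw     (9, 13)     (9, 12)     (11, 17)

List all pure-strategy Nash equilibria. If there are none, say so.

Incumbent against Aggressive: payoffs 13, 9 → best response Accommodate.
Incumbent against Moderate: payoffs 3, 9 → best response Withdraw.
Incumbent against Passive: payoffs 12, 11 → best response Accommodate.
Entrant against Accommodate: payoffs 2, 16, 6 → best response Moderate.
Entrant against Withdraw: payoffs 13, 12, 17 → best response Passive.
No profile is a mutual best response for all players.

No pure-strategy Nash equilibrium.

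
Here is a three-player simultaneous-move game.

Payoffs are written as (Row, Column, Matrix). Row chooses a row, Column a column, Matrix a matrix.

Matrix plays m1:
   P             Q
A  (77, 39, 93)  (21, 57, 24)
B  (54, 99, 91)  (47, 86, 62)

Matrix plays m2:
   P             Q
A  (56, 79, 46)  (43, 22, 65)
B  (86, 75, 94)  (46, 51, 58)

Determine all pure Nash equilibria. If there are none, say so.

(A, P, m1): Column can switch to Q (39 → 57). Not NE.
(A, P, m2): Row can switch to B (56 → 86). Not NE.
(A, Q, m1): Row can switch to B (21 → 47). Not NE.
(A, Q, m2): Row can switch to B (43 → 46). Not NE.
(B, P, m1): Row can switch to A (54 → 77). Not NE.
(B, P, m2): Row gets 86, best alternative 56; Column gets 75, best alternative 51; Matrix gets 94, best alternative 91. No profitable deviation — NE.
(B, Q, m1): Column can switch to P (86 → 99). Not NE.
(B, Q, m2): Column can switch to P (51 → 75). Not NE.

The unique pure-strategy Nash equilibrium is (B, P, m2).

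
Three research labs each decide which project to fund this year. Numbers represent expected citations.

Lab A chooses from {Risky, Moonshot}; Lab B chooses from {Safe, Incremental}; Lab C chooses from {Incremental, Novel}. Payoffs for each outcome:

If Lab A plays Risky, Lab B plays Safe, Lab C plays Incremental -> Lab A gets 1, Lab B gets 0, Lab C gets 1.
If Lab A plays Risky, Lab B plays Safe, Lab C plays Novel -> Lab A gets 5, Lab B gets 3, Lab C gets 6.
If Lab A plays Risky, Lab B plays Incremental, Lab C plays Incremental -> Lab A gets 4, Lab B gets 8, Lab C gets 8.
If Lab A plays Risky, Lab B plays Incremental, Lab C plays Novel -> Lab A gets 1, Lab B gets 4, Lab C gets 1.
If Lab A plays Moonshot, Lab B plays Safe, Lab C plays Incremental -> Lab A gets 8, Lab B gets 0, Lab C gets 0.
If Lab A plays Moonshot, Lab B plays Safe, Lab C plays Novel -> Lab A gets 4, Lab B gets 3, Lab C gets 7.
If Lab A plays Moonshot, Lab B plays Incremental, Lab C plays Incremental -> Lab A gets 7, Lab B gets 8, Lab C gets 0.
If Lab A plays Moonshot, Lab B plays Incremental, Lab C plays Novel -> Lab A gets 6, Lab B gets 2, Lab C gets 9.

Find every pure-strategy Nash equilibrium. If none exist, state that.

(Risky, Safe, Incremental): Lab A can switch to Moonshot (1 → 8). Not NE.
(Risky, Safe, Novel): Lab B can switch to Incremental (3 → 4). Not NE.
(Risky, Incremental, Incremental): Lab A can switch to Moonshot (4 → 7). Not NE.
(Risky, Incremental, Novel): Lab A can switch to Moonshot (1 → 6). Not NE.
(Moonshot, Safe, Incremental): Lab B can switch to Incremental (0 → 8). Not NE.
(Moonshot, Safe, Novel): Lab A can switch to Risky (4 → 5). Not NE.
(Moonshot, Incremental, Incremental): Lab C can switch to Novel (0 → 9). Not NE.
(Moonshot, Incremental, Novel): Lab B can switch to Safe (2 → 3). Not NE.

No pure-strategy Nash equilibrium.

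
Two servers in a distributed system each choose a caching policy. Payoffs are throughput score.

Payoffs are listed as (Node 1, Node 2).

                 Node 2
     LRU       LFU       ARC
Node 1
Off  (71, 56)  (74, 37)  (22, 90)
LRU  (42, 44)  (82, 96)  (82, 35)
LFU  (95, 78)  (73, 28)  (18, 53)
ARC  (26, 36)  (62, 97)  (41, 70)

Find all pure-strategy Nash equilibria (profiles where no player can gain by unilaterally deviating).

(Off, LRU): Node 1 can switch to LFU (71 → 95). Not NE.
(Off, LFU): Node 1 can switch to LRU (74 → 82). Not NE.
(Off, ARC): Node 1 can switch to LRU (22 → 82). Not NE.
(LRU, LRU): Node 1 can switch to Off (42 → 71). Not NE.
(LRU, LFU): Node 1 gets 82, best alternative 74; Node 2 gets 96, best alternative 44. No profitable deviation — NE.
(LRU, ARC): Node 2 can switch to LRU (35 → 44). Not NE.
(LFU, LRU): Node 1 gets 95, best alternative 71; Node 2 gets 78, best alternative 53. No profitable deviation — NE.
(LFU, LFU): Node 1 can switch to Off (73 → 74). Not NE.
(LFU, ARC): Node 1 can switch to Off (18 → 22). Not NE.
(ARC, LRU): Node 1 can switch to Off (26 → 71). Not NE.
(The remaining 2 profiles each have a profitable deviation by the same check.)

Pure-strategy Nash equilibria: (LRU, LFU); (LFU, LRU)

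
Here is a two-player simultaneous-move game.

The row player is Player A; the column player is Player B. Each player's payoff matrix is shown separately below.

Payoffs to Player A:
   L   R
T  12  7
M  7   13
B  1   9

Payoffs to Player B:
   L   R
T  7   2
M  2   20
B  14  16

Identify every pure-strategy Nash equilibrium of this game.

(T, L): Player A gets 12, best alternative 7; Player B gets 7, best alternative 2. No profitable deviation — NE.
(T, R): Player A can switch to M (7 → 13). Not NE.
(M, L): Player A can switch to T (7 → 12). Not NE.
(M, R): Player A gets 13, best alternative 9; Player B gets 20, best alternative 2. No profitable deviation — NE.
(B, L): Player A can switch to T (1 → 12). Not NE.
(B, R): Player A can switch to M (9 → 13). Not NE.

(T, L), (M, R)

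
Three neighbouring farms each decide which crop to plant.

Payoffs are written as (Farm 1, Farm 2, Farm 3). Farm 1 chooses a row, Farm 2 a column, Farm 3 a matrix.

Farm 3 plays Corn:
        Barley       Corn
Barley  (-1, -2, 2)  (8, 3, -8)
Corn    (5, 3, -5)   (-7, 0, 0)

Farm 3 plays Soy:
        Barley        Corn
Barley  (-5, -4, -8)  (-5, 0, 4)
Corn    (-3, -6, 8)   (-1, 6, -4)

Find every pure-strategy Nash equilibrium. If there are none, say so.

There is no pure-strategy Nash equilibrium.

Mark each player's best response to every combination of opponents' strategies; a profile where every player is best-responding is a pure Nash equilibrium.
Farm 1 against (Barley, Corn): payoffs -1, 5 → best response Corn.
Farm 1 against (Barley, Soy): payoffs -5, -3 → best response Corn.
Farm 1 against (Corn, Corn): payoffs 8, -7 → best response Barley.
Farm 1 against (Corn, Soy): payoffs -5, -1 → best response Corn.
Farm 2 against (Barley, Corn): payoffs -2, 3 → best response Corn.
Farm 2 against (Barley, Soy): payoffs -4, 0 → best response Corn.
Farm 2 against (Corn, Corn): payoffs 3, 0 → best response Barley.
Farm 2 against (Corn, Soy): payoffs -6, 6 → best response Corn.
Farm 3 against (Barley, Barley): payoffs 2, -8 → best response Corn.
Farm 3 against (Barley, Corn): payoffs -8, 4 → best response Soy.
Farm 3 against (Corn, Barley): payoffs -5, 8 → best response Soy.
Farm 3 against (Corn, Corn): payoffs 0, -4 → best response Corn.
No profile is a mutual best response for all players.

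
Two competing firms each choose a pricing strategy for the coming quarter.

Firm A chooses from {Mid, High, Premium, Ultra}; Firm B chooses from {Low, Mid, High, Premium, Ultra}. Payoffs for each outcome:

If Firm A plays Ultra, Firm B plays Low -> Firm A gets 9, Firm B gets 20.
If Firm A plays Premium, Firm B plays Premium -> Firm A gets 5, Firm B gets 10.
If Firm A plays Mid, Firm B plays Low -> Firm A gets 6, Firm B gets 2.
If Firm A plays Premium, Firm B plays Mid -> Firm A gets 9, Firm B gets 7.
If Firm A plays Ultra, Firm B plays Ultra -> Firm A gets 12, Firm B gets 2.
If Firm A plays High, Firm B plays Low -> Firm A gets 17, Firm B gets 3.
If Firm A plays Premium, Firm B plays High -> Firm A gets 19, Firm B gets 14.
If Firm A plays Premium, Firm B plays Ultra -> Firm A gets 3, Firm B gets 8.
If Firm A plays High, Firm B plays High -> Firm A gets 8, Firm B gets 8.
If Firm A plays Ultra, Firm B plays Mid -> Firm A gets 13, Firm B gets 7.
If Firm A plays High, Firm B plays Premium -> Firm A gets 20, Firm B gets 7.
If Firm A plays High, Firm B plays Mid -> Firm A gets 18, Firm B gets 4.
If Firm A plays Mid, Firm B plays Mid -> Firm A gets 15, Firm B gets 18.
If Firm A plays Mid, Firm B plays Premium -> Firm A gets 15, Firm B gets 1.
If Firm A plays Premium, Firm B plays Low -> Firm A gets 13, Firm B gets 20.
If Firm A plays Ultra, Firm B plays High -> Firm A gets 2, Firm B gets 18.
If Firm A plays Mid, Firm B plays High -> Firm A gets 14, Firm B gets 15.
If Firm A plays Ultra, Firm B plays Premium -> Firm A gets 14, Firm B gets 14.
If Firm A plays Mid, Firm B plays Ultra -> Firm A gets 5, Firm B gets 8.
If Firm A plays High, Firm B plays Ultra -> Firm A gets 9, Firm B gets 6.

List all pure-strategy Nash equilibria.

This game has no pure Nash equilibrium.

Mark each player's best response to every combination of opponents' strategies; a profile where every player is best-responding is a pure Nash equilibrium.
Firm A against Low: payoffs 6, 17, 13, 9 → best response High.
Firm A against Mid: payoffs 15, 18, 9, 13 → best response High.
Firm A against High: payoffs 14, 8, 19, 2 → best response Premium.
Firm A against Premium: payoffs 15, 20, 5, 14 → best response High.
Firm A against Ultra: payoffs 5, 9, 3, 12 → best response Ultra.
Firm B against Mid: payoffs 2, 18, 15, 1, 8 → best response Mid.
Firm B against High: payoffs 3, 4, 8, 7, 6 → best response High.
Firm B against Premium: payoffs 20, 7, 14, 10, 8 → best response Low.
Firm B against Ultra: payoffs 20, 7, 18, 14, 2 → best response Low.
No profile is a mutual best response for all players.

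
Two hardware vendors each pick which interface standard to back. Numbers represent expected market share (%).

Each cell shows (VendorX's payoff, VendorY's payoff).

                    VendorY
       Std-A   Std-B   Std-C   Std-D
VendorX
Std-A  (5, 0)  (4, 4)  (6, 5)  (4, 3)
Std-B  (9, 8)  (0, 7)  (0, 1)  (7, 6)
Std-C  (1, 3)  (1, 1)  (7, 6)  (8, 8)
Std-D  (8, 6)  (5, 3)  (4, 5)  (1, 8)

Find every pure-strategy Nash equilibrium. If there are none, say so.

Pure-strategy Nash equilibria: (Std-B, Std-A), (Std-C, Std-D)

(Std-A, Std-A): VendorX can switch to Std-B (5 → 9). Not NE.
(Std-A, Std-B): VendorX can switch to Std-D (4 → 5). Not NE.
(Std-A, Std-C): VendorX can switch to Std-C (6 → 7). Not NE.
(Std-A, Std-D): VendorX can switch to Std-B (4 → 7). Not NE.
(Std-B, Std-A): VendorX gets 9, best alternative 8; VendorY gets 8, best alternative 7. No profitable deviation — NE.
(Std-B, Std-B): VendorX can switch to Std-A (0 → 4). Not NE.
(Std-B, Std-C): VendorX can switch to Std-A (0 → 6). Not NE.
(Std-C, Std-D): VendorX gets 8, best alternative 7; VendorY gets 8, best alternative 6. No profitable deviation — NE.
(The remaining 8 profiles each have a profitable deviation by the same check.)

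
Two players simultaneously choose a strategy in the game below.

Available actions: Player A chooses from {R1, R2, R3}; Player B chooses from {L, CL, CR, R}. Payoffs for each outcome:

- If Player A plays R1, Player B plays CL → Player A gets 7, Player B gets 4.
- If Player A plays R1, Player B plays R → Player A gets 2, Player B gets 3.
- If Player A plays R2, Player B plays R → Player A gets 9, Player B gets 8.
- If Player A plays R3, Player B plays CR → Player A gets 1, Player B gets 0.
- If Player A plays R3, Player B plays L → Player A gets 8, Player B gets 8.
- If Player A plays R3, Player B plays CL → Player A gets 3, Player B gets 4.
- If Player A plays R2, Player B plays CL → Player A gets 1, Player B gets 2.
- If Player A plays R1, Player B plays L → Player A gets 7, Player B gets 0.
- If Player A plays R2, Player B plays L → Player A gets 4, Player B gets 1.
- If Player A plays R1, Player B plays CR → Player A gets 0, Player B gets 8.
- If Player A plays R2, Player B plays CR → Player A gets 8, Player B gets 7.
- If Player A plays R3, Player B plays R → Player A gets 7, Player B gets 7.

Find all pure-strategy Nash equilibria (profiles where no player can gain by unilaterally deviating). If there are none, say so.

(R1, L): Player A can switch to R3 (7 → 8). Not NE.
(R1, CL): Player B can switch to CR (4 → 8). Not NE.
(R1, CR): Player A can switch to R2 (0 → 8). Not NE.
(R1, R): Player A can switch to R2 (2 → 9). Not NE.
(R2, L): Player A can switch to R1 (4 → 7). Not NE.
(R2, CL): Player A can switch to R1 (1 → 7). Not NE.
(R2, R): Player A gets 9, best alternative 7; Player B gets 8, best alternative 7. No profitable deviation — NE.
(R3, L): Player A gets 8, best alternative 7; Player B gets 8, best alternative 7. No profitable deviation — NE.
(The remaining 4 profiles each have a profitable deviation by the same check.)

The pure Nash equilibria are (R2, R) and (R3, L).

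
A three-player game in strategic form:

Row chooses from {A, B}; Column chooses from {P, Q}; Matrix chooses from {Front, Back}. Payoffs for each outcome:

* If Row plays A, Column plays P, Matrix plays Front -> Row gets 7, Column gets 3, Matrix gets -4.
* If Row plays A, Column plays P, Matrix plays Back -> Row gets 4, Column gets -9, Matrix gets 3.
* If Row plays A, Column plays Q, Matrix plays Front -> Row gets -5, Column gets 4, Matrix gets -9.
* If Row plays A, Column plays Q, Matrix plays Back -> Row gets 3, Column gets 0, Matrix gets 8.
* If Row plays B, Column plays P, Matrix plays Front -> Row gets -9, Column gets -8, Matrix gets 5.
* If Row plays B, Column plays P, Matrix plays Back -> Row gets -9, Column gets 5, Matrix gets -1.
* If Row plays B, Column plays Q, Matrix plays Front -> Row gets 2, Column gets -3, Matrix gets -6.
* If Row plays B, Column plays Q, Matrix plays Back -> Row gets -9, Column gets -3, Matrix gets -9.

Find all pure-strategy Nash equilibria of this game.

Mark each player's best response to every combination of opponents' strategies; a profile where every player is best-responding is a pure Nash equilibrium.
Row against (P, Front): payoffs 7, -9 → best response A.
Row against (P, Back): payoffs 4, -9 → best response A.
Row against (Q, Front): payoffs -5, 2 → best response B.
Row against (Q, Back): payoffs 3, -9 → best response A.
Column against (A, Front): payoffs 3, 4 → best response Q.
Column against (A, Back): payoffs -9, 0 → best response Q.
Column against (B, Front): payoffs -8, -3 → best response Q.
Column against (B, Back): payoffs 5, -3 → best response P.
Matrix against (A, P): payoffs -4, 3 → best response Back.
Matrix against (A, Q): payoffs -9, 8 → best response Back.
Matrix against (B, P): payoffs 5, -1 → best response Front.
Matrix against (B, Q): payoffs -6, -9 → best response Front.
Mutual best responses: (A, Q, Back); (B, Q, Front).

(A, Q, Back), (B, Q, Front)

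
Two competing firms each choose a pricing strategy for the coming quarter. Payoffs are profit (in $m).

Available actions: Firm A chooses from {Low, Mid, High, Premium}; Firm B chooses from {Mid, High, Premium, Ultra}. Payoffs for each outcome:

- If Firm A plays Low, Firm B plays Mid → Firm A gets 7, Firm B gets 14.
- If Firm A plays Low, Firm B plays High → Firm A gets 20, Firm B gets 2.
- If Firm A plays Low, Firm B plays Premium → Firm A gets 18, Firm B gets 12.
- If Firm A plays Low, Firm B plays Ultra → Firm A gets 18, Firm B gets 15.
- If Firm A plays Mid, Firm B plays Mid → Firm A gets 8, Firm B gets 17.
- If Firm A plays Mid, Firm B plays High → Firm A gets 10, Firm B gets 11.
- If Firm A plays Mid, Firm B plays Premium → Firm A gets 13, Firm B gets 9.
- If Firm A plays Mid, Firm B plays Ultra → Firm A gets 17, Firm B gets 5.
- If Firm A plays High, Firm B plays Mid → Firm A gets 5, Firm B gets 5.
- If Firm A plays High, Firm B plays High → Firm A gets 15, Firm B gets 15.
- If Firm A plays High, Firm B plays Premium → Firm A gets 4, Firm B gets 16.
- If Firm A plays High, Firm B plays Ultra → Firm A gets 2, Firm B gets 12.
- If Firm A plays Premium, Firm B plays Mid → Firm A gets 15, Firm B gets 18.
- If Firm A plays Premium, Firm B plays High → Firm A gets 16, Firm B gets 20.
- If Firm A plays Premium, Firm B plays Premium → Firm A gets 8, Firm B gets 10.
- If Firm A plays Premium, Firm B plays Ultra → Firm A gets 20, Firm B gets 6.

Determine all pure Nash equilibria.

Check each profile: it is a Nash equilibrium iff no player can strictly gain by switching unilaterally.
(Low, Mid): Firm A can switch to Mid (7 → 8). Not NE.
(Low, High): Firm B can switch to Mid (2 → 14). Not NE.
(Low, Premium): Firm B can switch to Mid (12 → 14). Not NE.
(Low, Ultra): Firm A can switch to Premium (18 → 20). Not NE.
(Mid, Mid): Firm A can switch to Premium (8 → 15). Not NE.
(Mid, High): Firm A can switch to Low (10 → 20). Not NE.
(Mid, Premium): Firm A can switch to Low (13 → 18). Not NE.
(Mid, Ultra): Firm A can switch to Low (17 → 18). Not NE.
(High, Mid): Firm A can switch to Low (5 → 7). Not NE.
(High, High): Firm A can switch to Low (15 → 20). Not NE.
(The remaining 6 profiles each have a profitable deviation by the same check.)

none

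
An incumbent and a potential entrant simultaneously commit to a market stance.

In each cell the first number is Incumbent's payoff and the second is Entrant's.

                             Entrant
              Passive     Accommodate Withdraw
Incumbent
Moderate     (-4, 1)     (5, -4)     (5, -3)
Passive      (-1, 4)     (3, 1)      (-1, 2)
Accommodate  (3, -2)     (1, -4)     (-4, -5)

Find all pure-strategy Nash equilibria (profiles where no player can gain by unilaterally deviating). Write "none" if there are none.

(Moderate, Passive): Incumbent can switch to Passive (-4 → -1). Not NE.
(Moderate, Accommodate): Entrant can switch to Passive (-4 → 1). Not NE.
(Moderate, Withdraw): Entrant can switch to Passive (-3 → 1). Not NE.
(Passive, Passive): Incumbent can switch to Accommodate (-1 → 3). Not NE.
(Passive, Accommodate): Incumbent can switch to Moderate (3 → 5). Not NE.
(Passive, Withdraw): Incumbent can switch to Moderate (-1 → 5). Not NE.
(Accommodate, Passive): Incumbent gets 3, best alternative -1; Entrant gets -2, best alternative -4. No profitable deviation — NE.
(Accommodate, Accommodate): Incumbent can switch to Moderate (1 → 5). Not NE.
(Accommodate, Withdraw): Incumbent can switch to Moderate (-4 → 5). Not NE.

(Accommodate, Passive)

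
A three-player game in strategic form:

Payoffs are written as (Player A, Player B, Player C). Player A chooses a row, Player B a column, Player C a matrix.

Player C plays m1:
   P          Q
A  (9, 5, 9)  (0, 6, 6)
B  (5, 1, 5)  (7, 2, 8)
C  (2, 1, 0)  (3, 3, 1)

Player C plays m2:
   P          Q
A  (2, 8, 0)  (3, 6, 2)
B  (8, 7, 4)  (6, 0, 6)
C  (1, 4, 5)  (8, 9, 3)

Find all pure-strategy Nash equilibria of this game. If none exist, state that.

(B, Q, m1), (C, Q, m2)

Player A against (P, m1): payoffs 9, 5, 2 → best response A.
Player A against (P, m2): payoffs 2, 8, 1 → best response B.
Player A against (Q, m1): payoffs 0, 7, 3 → best response B.
Player A against (Q, m2): payoffs 3, 6, 8 → best response C.
Player B against (A, m1): payoffs 5, 6 → best response Q.
Player B against (A, m2): payoffs 8, 6 → best response P.
Player B against (B, m1): payoffs 1, 2 → best response Q.
Player B against (B, m2): payoffs 7, 0 → best response P.
Player B against (C, m1): payoffs 1, 3 → best response Q.
Player B against (C, m2): payoffs 4, 9 → best response Q.
Player C against (A, P): payoffs 9, 0 → best response m1.
Player C against (A, Q): payoffs 6, 2 → best response m1.
Player C against (B, P): payoffs 5, 4 → best response m1.
Player C against (B, Q): payoffs 8, 6 → best response m1.
Player C against (C, P): payoffs 0, 5 → best response m2.
Player C against (C, Q): payoffs 1, 3 → best response m2.
Mutual best responses: (B, Q, m1); (C, Q, m2).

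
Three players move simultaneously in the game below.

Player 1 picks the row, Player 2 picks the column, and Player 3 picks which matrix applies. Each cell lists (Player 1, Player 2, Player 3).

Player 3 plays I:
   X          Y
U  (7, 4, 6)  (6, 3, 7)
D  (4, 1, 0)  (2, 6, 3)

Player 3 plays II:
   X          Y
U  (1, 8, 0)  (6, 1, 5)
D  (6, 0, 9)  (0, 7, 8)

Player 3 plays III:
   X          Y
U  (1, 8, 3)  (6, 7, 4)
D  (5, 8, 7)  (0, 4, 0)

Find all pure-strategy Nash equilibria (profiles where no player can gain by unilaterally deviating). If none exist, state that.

(U, X, I)

For each player, find the best response to each opponent profile; mutual best responses are the pure NE.
Player 1 against (X, I): payoffs 7, 4 → best response U.
Player 1 against (X, II): payoffs 1, 6 → best response D.
Player 1 against (X, III): payoffs 1, 5 → best response D.
Player 1 against (Y, I): payoffs 6, 2 → best response U.
Player 1 against (Y, II): payoffs 6, 0 → best response U.
Player 1 against (Y, III): payoffs 6, 0 → best response U.
Player 2 against (U, I): payoffs 4, 3 → best response X.
Player 2 against (U, II): payoffs 8, 1 → best response X.
Player 2 against (U, III): payoffs 8, 7 → best response X.
Player 2 against (D, I): payoffs 1, 6 → best response Y.
Player 2 against (D, II): payoffs 0, 7 → best response Y.
Player 2 against (D, III): payoffs 8, 4 → best response X.
Player 3 against (U, X): payoffs 6, 0, 3 → best response I.
Player 3 against (U, Y): payoffs 7, 5, 4 → best response I.
Player 3 against (D, X): payoffs 0, 9, 7 → best response II.
Player 3 against (D, Y): payoffs 3, 8, 0 → best response II.
Mutual best responses: (U, X, I).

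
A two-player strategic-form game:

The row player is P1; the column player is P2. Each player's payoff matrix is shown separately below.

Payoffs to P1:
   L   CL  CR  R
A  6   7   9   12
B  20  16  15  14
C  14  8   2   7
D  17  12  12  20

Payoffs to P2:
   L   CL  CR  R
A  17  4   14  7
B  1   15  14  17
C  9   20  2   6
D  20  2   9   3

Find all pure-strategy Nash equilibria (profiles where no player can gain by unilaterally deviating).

There is no pure-strategy Nash equilibrium.

(A, L): P1 can switch to B (6 → 20). Not NE.
(A, CL): P1 can switch to B (7 → 16). Not NE.
(A, CR): P1 can switch to B (9 → 15). Not NE.
(A, R): P1 can switch to B (12 → 14). Not NE.
(B, L): P2 can switch to CL (1 → 15). Not NE.
(B, CL): P2 can switch to R (15 → 17). Not NE.
(B, CR): P2 can switch to CL (14 → 15). Not NE.
(B, R): P1 can switch to D (14 → 20). Not NE.
(C, L): P1 can switch to B (14 → 20). Not NE.
(C, CL): P1 can switch to B (8 → 16). Not NE.
(The remaining 6 profiles each have a profitable deviation by the same check.)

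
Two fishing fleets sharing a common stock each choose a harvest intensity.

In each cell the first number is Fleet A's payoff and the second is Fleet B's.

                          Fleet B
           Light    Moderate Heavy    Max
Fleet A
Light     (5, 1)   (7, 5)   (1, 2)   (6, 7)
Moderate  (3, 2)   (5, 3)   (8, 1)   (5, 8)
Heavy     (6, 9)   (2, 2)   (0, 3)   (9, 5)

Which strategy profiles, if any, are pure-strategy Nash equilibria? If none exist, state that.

Mark each player's best response to every combination of opponents' strategies; a profile where every player is best-responding is a pure Nash equilibrium.
Fleet A against Light: payoffs 5, 3, 6 → best response Heavy.
Fleet A against Moderate: payoffs 7, 5, 2 → best response Light.
Fleet A against Heavy: payoffs 1, 8, 0 → best response Moderate.
Fleet A against Max: payoffs 6, 5, 9 → best response Heavy.
Fleet B against Light: payoffs 1, 5, 2, 7 → best response Max.
Fleet B against Moderate: payoffs 2, 3, 1, 8 → best response Max.
Fleet B against Heavy: payoffs 9, 2, 3, 5 → best response Light.
Mutual best responses: (Heavy, Light).

The unique pure-strategy Nash equilibrium is (Heavy, Light).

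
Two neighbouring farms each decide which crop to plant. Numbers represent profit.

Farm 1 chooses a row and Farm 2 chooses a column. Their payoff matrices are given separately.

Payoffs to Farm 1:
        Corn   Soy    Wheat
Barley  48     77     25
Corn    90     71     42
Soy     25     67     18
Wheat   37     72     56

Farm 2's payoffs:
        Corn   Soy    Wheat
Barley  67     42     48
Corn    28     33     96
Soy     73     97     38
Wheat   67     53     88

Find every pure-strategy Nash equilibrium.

The unique pure-strategy Nash equilibrium is (Wheat, Wheat).

Farm 1 against Corn: payoffs 48, 90, 25, 37 → best response Corn.
Farm 1 against Soy: payoffs 77, 71, 67, 72 → best response Barley.
Farm 1 against Wheat: payoffs 25, 42, 18, 56 → best response Wheat.
Farm 2 against Barley: payoffs 67, 42, 48 → best response Corn.
Farm 2 against Corn: payoffs 28, 33, 96 → best response Wheat.
Farm 2 against Soy: payoffs 73, 97, 38 → best response Soy.
Farm 2 against Wheat: payoffs 67, 53, 88 → best response Wheat.
Mutual best responses: (Wheat, Wheat).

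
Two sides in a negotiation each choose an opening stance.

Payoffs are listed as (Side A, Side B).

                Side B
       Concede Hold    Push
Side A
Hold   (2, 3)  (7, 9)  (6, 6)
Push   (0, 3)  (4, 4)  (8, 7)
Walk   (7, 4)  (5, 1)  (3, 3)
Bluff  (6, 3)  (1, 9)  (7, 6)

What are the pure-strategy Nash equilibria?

The pure Nash equilibria are (Hold, Hold), (Push, Push), (Walk, Concede).

Mark each player's best response to every combination of opponents' strategies; a profile where every player is best-responding is a pure Nash equilibrium.
Side A against Concede: payoffs 2, 0, 7, 6 → best response Walk.
Side A against Hold: payoffs 7, 4, 5, 1 → best response Hold.
Side A against Push: payoffs 6, 8, 3, 7 → best response Push.
Side B against Hold: payoffs 3, 9, 6 → best response Hold.
Side B against Push: payoffs 3, 4, 7 → best response Push.
Side B against Walk: payoffs 4, 1, 3 → best response Concede.
Side B against Bluff: payoffs 3, 9, 6 → best response Hold.
Mutual best responses: (Hold, Hold); (Push, Push); (Walk, Concede).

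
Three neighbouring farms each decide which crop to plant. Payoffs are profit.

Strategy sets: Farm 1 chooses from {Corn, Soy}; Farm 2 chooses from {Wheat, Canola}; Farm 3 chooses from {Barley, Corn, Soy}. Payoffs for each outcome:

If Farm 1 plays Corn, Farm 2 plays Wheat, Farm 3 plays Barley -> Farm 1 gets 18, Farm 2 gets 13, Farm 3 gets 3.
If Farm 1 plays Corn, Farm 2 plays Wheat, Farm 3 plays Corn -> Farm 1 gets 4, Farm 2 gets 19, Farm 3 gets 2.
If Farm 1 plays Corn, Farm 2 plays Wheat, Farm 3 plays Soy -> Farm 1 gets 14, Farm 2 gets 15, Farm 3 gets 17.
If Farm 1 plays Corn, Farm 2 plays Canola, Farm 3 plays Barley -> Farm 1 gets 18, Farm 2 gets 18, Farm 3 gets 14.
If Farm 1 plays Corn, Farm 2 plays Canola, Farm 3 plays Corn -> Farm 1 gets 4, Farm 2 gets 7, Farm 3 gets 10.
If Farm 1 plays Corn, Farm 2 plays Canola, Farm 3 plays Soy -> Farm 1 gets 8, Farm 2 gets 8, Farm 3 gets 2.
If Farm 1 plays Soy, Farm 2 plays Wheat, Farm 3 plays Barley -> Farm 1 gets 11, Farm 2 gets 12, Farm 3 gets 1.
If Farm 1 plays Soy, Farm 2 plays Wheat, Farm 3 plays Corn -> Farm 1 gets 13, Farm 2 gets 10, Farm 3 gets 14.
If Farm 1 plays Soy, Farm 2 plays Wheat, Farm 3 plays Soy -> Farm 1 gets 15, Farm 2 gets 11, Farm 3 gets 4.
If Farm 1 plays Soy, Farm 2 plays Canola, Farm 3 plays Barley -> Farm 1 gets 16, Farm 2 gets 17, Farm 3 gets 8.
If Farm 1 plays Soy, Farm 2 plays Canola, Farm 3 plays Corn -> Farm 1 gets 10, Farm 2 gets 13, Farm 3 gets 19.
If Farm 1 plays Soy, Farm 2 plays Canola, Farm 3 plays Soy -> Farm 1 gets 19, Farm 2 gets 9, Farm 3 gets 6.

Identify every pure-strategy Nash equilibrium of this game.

For each strategy profile, look for a profitable unilateral deviation.
(Corn, Wheat, Barley): Farm 2 can switch to Canola (13 → 18). Not NE.
(Corn, Wheat, Corn): Farm 1 can switch to Soy (4 → 13). Not NE.
(Corn, Wheat, Soy): Farm 1 can switch to Soy (14 → 15). Not NE.
(Corn, Canola, Barley): Farm 1 gets 18, best alternative 16; Farm 2 gets 18, best alternative 13; Farm 3 gets 14, best alternative 10. No profitable deviation — NE.
(Corn, Canola, Corn): Farm 1 can switch to Soy (4 → 10). Not NE.
(Corn, Canola, Soy): Farm 1 can switch to Soy (8 → 19). Not NE.
(Soy, Wheat, Barley): Farm 1 can switch to Corn (11 → 18). Not NE.
(Soy, Wheat, Corn): Farm 2 can switch to Canola (10 → 13). Not NE.
(Soy, Wheat, Soy): Farm 3 can switch to Corn (4 → 14). Not NE.
(Soy, Canola, Barley): Farm 1 can switch to Corn (16 → 18). Not NE.
(Soy, Canola, Corn): Farm 1 gets 10, best alternative 4; Farm 2 gets 13, best alternative 10; Farm 3 gets 19, best alternative 8. No profitable deviation — NE.
(Soy, Canola, Soy): Farm 2 can switch to Wheat (9 → 11). Not NE.

Pure-strategy Nash equilibria: (Corn, Canola, Barley); (Soy, Canola, Corn)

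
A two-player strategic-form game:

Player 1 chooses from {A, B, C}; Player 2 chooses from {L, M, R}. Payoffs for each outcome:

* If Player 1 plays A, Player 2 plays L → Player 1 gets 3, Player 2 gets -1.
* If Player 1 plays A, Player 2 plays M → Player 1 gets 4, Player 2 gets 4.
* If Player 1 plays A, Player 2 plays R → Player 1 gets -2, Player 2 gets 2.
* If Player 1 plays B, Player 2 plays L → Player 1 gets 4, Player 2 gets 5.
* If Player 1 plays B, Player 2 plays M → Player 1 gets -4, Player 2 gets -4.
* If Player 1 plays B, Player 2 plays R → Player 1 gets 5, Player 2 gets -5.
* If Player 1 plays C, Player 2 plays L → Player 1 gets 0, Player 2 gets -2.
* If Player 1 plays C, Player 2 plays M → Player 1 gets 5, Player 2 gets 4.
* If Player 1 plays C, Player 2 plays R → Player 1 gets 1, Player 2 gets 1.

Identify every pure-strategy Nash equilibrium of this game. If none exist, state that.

(B, L), (C, M)

(A, L): Player 1 can switch to B (3 → 4). Not NE.
(A, M): Player 1 can switch to C (4 → 5). Not NE.
(A, R): Player 1 can switch to B (-2 → 5). Not NE.
(B, L): Player 1 gets 4, best alternative 3; Player 2 gets 5, best alternative -4. No profitable deviation — NE.
(B, M): Player 1 can switch to A (-4 → 4). Not NE.
(B, R): Player 2 can switch to L (-5 → 5). Not NE.
(C, L): Player 1 can switch to A (0 → 3). Not NE.
(C, M): Player 1 gets 5, best alternative 4; Player 2 gets 4, best alternative 1. No profitable deviation — NE.
(The remaining 1 profile has a profitable deviation by the same check.)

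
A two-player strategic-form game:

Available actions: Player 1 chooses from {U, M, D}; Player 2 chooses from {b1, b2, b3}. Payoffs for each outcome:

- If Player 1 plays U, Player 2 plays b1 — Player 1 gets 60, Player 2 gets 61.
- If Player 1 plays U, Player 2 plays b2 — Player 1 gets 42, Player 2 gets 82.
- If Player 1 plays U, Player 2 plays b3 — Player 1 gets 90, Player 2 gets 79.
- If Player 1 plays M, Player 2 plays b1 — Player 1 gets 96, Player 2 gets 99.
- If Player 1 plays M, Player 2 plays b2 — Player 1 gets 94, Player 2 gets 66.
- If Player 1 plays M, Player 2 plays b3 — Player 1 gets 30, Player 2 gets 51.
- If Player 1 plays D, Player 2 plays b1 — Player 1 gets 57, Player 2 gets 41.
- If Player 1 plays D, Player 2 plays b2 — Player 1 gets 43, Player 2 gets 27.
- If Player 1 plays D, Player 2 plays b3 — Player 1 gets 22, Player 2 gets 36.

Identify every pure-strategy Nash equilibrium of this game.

For each player, find the best response to each opponent profile; mutual best responses are the pure NE.
Player 1 against b1: payoffs 60, 96, 57 → best response M.
Player 1 against b2: payoffs 42, 94, 43 → best response M.
Player 1 against b3: payoffs 90, 30, 22 → best response U.
Player 2 against U: payoffs 61, 82, 79 → best response b2.
Player 2 against M: payoffs 99, 66, 51 → best response b1.
Player 2 against D: payoffs 41, 27, 36 → best response b1.
Mutual best responses: (M, b1).

The unique pure-strategy Nash equilibrium is (M, b1).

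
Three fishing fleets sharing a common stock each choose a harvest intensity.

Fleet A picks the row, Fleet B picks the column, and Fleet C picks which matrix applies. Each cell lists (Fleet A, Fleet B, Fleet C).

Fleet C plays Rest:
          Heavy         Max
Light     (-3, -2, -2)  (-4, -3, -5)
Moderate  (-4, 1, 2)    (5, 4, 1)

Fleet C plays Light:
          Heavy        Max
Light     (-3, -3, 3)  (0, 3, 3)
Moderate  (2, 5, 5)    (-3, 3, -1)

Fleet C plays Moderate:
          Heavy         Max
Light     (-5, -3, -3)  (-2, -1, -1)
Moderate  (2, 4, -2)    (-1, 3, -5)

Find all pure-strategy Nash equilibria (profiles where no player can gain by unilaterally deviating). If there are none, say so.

The pure Nash equilibria are (Light, Max, Light), (Moderate, Heavy, Light), (Moderate, Max, Rest).

For each player, find the best response to each opponent profile; mutual best responses are the pure NE.
Fleet A against (Heavy, Rest): payoffs -3, -4 → best response Light.
Fleet A against (Heavy, Light): payoffs -3, 2 → best response Moderate.
Fleet A against (Heavy, Moderate): payoffs -5, 2 → best response Moderate.
Fleet A against (Max, Rest): payoffs -4, 5 → best response Moderate.
Fleet A against (Max, Light): payoffs 0, -3 → best response Light.
Fleet A against (Max, Moderate): payoffs -2, -1 → best response Moderate.
Fleet B against (Light, Rest): payoffs -2, -3 → best response Heavy.
Fleet B against (Light, Light): payoffs -3, 3 → best response Max.
Fleet B against (Light, Moderate): payoffs -3, -1 → best response Max.
Fleet B against (Moderate, Rest): payoffs 1, 4 → best response Max.
Fleet B against (Moderate, Light): payoffs 5, 3 → best response Heavy.
Fleet B against (Moderate, Moderate): payoffs 4, 3 → best response Heavy.
Fleet C against (Light, Heavy): payoffs -2, 3, -3 → best response Light.
Fleet C against (Light, Max): payoffs -5, 3, -1 → best response Light.
Fleet C against (Moderate, Heavy): payoffs 2, 5, -2 → best response Light.
Fleet C against (Moderate, Max): payoffs 1, -1, -5 → best response Rest.
Mutual best responses: (Light, Max, Light); (Moderate, Heavy, Light); (Moderate, Max, Rest).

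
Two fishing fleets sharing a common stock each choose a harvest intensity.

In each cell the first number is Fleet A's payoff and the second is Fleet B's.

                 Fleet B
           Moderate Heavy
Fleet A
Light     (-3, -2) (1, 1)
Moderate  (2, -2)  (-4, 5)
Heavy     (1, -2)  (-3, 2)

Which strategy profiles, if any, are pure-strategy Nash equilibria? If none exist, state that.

(Light, Moderate): Fleet A can switch to Moderate (-3 → 2). Not NE.
(Light, Heavy): Fleet A gets 1, best alternative -3; Fleet B gets 1, best alternative -2. No profitable deviation — NE.
(Moderate, Moderate): Fleet B can switch to Heavy (-2 → 5). Not NE.
(Moderate, Heavy): Fleet A can switch to Light (-4 → 1). Not NE.
(Heavy, Moderate): Fleet A can switch to Moderate (1 → 2). Not NE.
(Heavy, Heavy): Fleet A can switch to Light (-3 → 1). Not NE.

Pure NE: (Light, Heavy)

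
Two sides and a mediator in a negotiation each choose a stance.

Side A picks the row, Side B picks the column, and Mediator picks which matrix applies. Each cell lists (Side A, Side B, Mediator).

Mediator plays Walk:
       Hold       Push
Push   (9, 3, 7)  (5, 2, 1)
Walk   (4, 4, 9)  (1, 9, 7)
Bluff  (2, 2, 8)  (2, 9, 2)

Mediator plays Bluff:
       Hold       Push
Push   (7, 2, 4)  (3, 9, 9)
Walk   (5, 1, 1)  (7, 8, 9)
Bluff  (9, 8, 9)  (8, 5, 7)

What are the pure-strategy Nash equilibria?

The pure Nash equilibria are (Push, Hold, Walk); (Bluff, Hold, Bluff).

(Push, Hold, Walk): Side A gets 9, best alternative 4; Side B gets 3, best alternative 2; Mediator gets 7, best alternative 4. No profitable deviation — NE.
(Push, Hold, Bluff): Side A can switch to Bluff (7 → 9). Not NE.
(Push, Push, Walk): Side B can switch to Hold (2 → 3). Not NE.
(Push, Push, Bluff): Side A can switch to Walk (3 → 7). Not NE.
(Walk, Hold, Walk): Side A can switch to Push (4 → 9). Not NE.
(Walk, Hold, Bluff): Side A can switch to Push (5 → 7). Not NE.
(Walk, Push, Walk): Side A can switch to Push (1 → 5). Not NE.
(Walk, Push, Bluff): Side A can switch to Bluff (7 → 8). Not NE.
(Bluff, Hold, Walk): Side A can switch to Push (2 → 9). Not NE.
(Bluff, Hold, Bluff): Side A gets 9, best alternative 7; Side B gets 8, best alternative 5; Mediator gets 9, best alternative 8. No profitable deviation — NE.
(Bluff, Push, Walk): Side A can switch to Push (2 → 5). Not NE.
(Bluff, Push, Bluff): Side B can switch to Hold (5 → 8). Not NE.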